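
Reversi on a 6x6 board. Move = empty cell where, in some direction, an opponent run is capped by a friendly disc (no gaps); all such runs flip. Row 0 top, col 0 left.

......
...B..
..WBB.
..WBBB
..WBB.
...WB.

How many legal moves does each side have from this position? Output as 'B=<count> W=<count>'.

Answer: B=6 W=7

Derivation:
-- B to move --
(1,1): flips 1 -> legal
(1,2): no bracket -> illegal
(2,1): flips 2 -> legal
(3,1): flips 2 -> legal
(4,1): flips 2 -> legal
(5,1): flips 1 -> legal
(5,2): flips 1 -> legal
B mobility = 6
-- W to move --
(0,2): no bracket -> illegal
(0,3): flips 4 -> legal
(0,4): flips 1 -> legal
(1,2): no bracket -> illegal
(1,4): flips 1 -> legal
(1,5): flips 2 -> legal
(2,5): flips 2 -> legal
(4,5): flips 2 -> legal
(5,2): no bracket -> illegal
(5,5): flips 3 -> legal
W mobility = 7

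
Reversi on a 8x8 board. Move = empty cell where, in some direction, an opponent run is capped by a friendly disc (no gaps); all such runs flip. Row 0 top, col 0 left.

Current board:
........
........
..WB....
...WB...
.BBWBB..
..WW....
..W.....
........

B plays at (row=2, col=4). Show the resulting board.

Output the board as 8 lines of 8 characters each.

Place B at (2,4); scan 8 dirs for brackets.
Dir NW: first cell '.' (not opp) -> no flip
Dir N: first cell '.' (not opp) -> no flip
Dir NE: first cell '.' (not opp) -> no flip
Dir W: first cell 'B' (not opp) -> no flip
Dir E: first cell '.' (not opp) -> no flip
Dir SW: opp run (3,3) capped by B -> flip
Dir S: first cell 'B' (not opp) -> no flip
Dir SE: first cell '.' (not opp) -> no flip
All flips: (3,3)

Answer: ........
........
..WBB...
...BB...
.BBWBB..
..WW....
..W.....
........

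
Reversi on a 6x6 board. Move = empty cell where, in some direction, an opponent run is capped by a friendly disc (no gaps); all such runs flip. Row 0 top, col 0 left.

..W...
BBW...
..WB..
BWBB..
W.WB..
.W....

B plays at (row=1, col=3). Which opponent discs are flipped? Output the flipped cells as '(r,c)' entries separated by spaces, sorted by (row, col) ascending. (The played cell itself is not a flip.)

Dir NW: opp run (0,2), next=edge -> no flip
Dir N: first cell '.' (not opp) -> no flip
Dir NE: first cell '.' (not opp) -> no flip
Dir W: opp run (1,2) capped by B -> flip
Dir E: first cell '.' (not opp) -> no flip
Dir SW: opp run (2,2) (3,1) (4,0), next=edge -> no flip
Dir S: first cell 'B' (not opp) -> no flip
Dir SE: first cell '.' (not opp) -> no flip

Answer: (1,2)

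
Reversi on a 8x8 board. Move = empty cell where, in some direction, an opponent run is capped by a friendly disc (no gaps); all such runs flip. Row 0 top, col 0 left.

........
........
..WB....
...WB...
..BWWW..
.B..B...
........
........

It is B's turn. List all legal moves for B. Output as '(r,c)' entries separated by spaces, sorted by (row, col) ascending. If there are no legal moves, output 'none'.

Answer: (2,1) (2,4) (3,2) (3,6) (4,6) (5,2) (5,3) (5,6)

Derivation:
(1,1): no bracket -> illegal
(1,2): no bracket -> illegal
(1,3): no bracket -> illegal
(2,1): flips 1 -> legal
(2,4): flips 1 -> legal
(3,1): no bracket -> illegal
(3,2): flips 2 -> legal
(3,5): no bracket -> illegal
(3,6): flips 1 -> legal
(4,6): flips 3 -> legal
(5,2): flips 1 -> legal
(5,3): flips 2 -> legal
(5,5): no bracket -> illegal
(5,6): flips 1 -> legal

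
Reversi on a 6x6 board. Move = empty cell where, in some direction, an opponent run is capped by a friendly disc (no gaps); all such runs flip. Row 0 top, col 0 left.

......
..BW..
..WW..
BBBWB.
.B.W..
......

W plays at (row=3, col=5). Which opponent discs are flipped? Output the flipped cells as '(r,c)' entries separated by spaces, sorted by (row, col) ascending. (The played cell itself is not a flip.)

Dir NW: first cell '.' (not opp) -> no flip
Dir N: first cell '.' (not opp) -> no flip
Dir NE: edge -> no flip
Dir W: opp run (3,4) capped by W -> flip
Dir E: edge -> no flip
Dir SW: first cell '.' (not opp) -> no flip
Dir S: first cell '.' (not opp) -> no flip
Dir SE: edge -> no flip

Answer: (3,4)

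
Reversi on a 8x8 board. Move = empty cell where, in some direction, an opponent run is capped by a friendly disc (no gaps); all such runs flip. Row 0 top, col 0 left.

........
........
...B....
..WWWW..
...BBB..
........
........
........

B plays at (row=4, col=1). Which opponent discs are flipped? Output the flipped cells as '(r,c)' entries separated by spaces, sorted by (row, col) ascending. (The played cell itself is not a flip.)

Dir NW: first cell '.' (not opp) -> no flip
Dir N: first cell '.' (not opp) -> no flip
Dir NE: opp run (3,2) capped by B -> flip
Dir W: first cell '.' (not opp) -> no flip
Dir E: first cell '.' (not opp) -> no flip
Dir SW: first cell '.' (not opp) -> no flip
Dir S: first cell '.' (not opp) -> no flip
Dir SE: first cell '.' (not opp) -> no flip

Answer: (3,2)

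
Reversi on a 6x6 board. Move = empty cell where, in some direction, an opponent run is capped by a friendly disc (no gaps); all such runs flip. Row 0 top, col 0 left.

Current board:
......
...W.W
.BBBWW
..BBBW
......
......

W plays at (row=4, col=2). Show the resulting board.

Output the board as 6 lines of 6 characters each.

Place W at (4,2); scan 8 dirs for brackets.
Dir NW: first cell '.' (not opp) -> no flip
Dir N: opp run (3,2) (2,2), next='.' -> no flip
Dir NE: opp run (3,3) capped by W -> flip
Dir W: first cell '.' (not opp) -> no flip
Dir E: first cell '.' (not opp) -> no flip
Dir SW: first cell '.' (not opp) -> no flip
Dir S: first cell '.' (not opp) -> no flip
Dir SE: first cell '.' (not opp) -> no flip
All flips: (3,3)

Answer: ......
...W.W
.BBBWW
..BWBW
..W...
......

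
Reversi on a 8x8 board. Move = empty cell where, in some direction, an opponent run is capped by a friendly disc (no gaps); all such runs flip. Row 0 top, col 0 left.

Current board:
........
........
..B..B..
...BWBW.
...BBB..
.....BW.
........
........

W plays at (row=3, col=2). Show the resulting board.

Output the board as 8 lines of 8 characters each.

Answer: ........
........
..B..B..
..WWWBW.
...BBB..
.....BW.
........
........

Derivation:
Place W at (3,2); scan 8 dirs for brackets.
Dir NW: first cell '.' (not opp) -> no flip
Dir N: opp run (2,2), next='.' -> no flip
Dir NE: first cell '.' (not opp) -> no flip
Dir W: first cell '.' (not opp) -> no flip
Dir E: opp run (3,3) capped by W -> flip
Dir SW: first cell '.' (not opp) -> no flip
Dir S: first cell '.' (not opp) -> no flip
Dir SE: opp run (4,3), next='.' -> no flip
All flips: (3,3)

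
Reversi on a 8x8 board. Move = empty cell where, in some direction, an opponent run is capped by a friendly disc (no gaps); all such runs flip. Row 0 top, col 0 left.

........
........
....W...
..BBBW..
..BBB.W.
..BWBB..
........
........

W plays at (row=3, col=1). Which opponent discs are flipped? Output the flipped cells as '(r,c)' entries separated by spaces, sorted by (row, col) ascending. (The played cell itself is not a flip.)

Dir NW: first cell '.' (not opp) -> no flip
Dir N: first cell '.' (not opp) -> no flip
Dir NE: first cell '.' (not opp) -> no flip
Dir W: first cell '.' (not opp) -> no flip
Dir E: opp run (3,2) (3,3) (3,4) capped by W -> flip
Dir SW: first cell '.' (not opp) -> no flip
Dir S: first cell '.' (not opp) -> no flip
Dir SE: opp run (4,2) capped by W -> flip

Answer: (3,2) (3,3) (3,4) (4,2)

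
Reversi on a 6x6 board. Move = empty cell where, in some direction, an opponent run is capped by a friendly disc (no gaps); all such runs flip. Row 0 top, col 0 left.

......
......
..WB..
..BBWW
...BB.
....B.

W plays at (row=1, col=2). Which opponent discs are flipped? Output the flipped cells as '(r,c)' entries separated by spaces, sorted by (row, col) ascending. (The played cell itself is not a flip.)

Answer: (2,3)

Derivation:
Dir NW: first cell '.' (not opp) -> no flip
Dir N: first cell '.' (not opp) -> no flip
Dir NE: first cell '.' (not opp) -> no flip
Dir W: first cell '.' (not opp) -> no flip
Dir E: first cell '.' (not opp) -> no flip
Dir SW: first cell '.' (not opp) -> no flip
Dir S: first cell 'W' (not opp) -> no flip
Dir SE: opp run (2,3) capped by W -> flip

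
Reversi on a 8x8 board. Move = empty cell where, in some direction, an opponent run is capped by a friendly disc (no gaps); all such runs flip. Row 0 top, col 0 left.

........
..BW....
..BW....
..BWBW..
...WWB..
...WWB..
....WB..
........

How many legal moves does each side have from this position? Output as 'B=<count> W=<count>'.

Answer: B=10 W=13

Derivation:
-- B to move --
(0,2): no bracket -> illegal
(0,3): no bracket -> illegal
(0,4): flips 1 -> legal
(1,4): flips 2 -> legal
(2,4): flips 1 -> legal
(2,5): flips 1 -> legal
(2,6): no bracket -> illegal
(3,6): flips 1 -> legal
(4,2): flips 2 -> legal
(4,6): no bracket -> illegal
(5,2): flips 3 -> legal
(6,2): no bracket -> illegal
(6,3): flips 2 -> legal
(7,3): flips 1 -> legal
(7,4): flips 3 -> legal
(7,5): no bracket -> illegal
B mobility = 10
-- W to move --
(0,1): flips 1 -> legal
(0,2): no bracket -> illegal
(0,3): no bracket -> illegal
(1,1): flips 2 -> legal
(2,1): flips 2 -> legal
(2,4): flips 1 -> legal
(2,5): flips 1 -> legal
(3,1): flips 2 -> legal
(3,6): flips 1 -> legal
(4,1): flips 1 -> legal
(4,2): no bracket -> illegal
(4,6): flips 2 -> legal
(5,6): flips 3 -> legal
(6,6): flips 2 -> legal
(7,4): no bracket -> illegal
(7,5): flips 3 -> legal
(7,6): flips 1 -> legal
W mobility = 13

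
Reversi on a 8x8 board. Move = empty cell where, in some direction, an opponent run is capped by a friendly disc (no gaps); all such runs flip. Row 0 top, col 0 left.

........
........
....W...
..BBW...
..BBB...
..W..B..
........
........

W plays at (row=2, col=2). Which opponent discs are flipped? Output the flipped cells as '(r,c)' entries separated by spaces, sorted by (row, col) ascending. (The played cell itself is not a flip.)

Answer: (3,2) (4,2)

Derivation:
Dir NW: first cell '.' (not opp) -> no flip
Dir N: first cell '.' (not opp) -> no flip
Dir NE: first cell '.' (not opp) -> no flip
Dir W: first cell '.' (not opp) -> no flip
Dir E: first cell '.' (not opp) -> no flip
Dir SW: first cell '.' (not opp) -> no flip
Dir S: opp run (3,2) (4,2) capped by W -> flip
Dir SE: opp run (3,3) (4,4) (5,5), next='.' -> no flip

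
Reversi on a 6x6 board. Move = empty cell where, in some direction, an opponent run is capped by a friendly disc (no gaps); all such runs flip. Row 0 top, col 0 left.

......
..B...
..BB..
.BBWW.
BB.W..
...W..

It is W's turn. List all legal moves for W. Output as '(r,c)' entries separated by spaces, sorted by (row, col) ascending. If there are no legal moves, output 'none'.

(0,1): flips 2 -> legal
(0,2): no bracket -> illegal
(0,3): no bracket -> illegal
(1,1): flips 1 -> legal
(1,3): flips 1 -> legal
(1,4): no bracket -> illegal
(2,0): no bracket -> illegal
(2,1): flips 1 -> legal
(2,4): no bracket -> illegal
(3,0): flips 2 -> legal
(4,2): no bracket -> illegal
(5,0): no bracket -> illegal
(5,1): no bracket -> illegal
(5,2): no bracket -> illegal

Answer: (0,1) (1,1) (1,3) (2,1) (3,0)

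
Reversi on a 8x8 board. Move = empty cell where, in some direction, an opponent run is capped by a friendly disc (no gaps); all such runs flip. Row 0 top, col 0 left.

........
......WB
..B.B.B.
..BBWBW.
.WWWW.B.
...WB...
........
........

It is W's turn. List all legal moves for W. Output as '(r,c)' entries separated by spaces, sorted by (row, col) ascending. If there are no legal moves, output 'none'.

Answer: (1,1) (1,2) (1,4) (1,5) (2,1) (2,3) (3,1) (5,5) (5,6) (6,4) (6,5)

Derivation:
(0,6): no bracket -> illegal
(0,7): no bracket -> illegal
(1,1): flips 2 -> legal
(1,2): flips 2 -> legal
(1,3): no bracket -> illegal
(1,4): flips 1 -> legal
(1,5): flips 2 -> legal
(2,1): flips 1 -> legal
(2,3): flips 2 -> legal
(2,5): no bracket -> illegal
(2,7): no bracket -> illegal
(3,1): flips 2 -> legal
(3,7): no bracket -> illegal
(4,5): no bracket -> illegal
(4,7): no bracket -> illegal
(5,5): flips 1 -> legal
(5,6): flips 1 -> legal
(5,7): no bracket -> illegal
(6,3): no bracket -> illegal
(6,4): flips 1 -> legal
(6,5): flips 1 -> legal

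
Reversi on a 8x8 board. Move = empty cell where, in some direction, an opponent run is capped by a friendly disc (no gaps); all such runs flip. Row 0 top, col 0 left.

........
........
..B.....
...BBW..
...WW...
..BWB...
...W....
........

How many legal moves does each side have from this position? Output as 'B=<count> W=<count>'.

Answer: B=6 W=12

Derivation:
-- B to move --
(2,4): no bracket -> illegal
(2,5): no bracket -> illegal
(2,6): no bracket -> illegal
(3,2): flips 1 -> legal
(3,6): flips 1 -> legal
(4,2): no bracket -> illegal
(4,5): no bracket -> illegal
(4,6): no bracket -> illegal
(5,5): flips 1 -> legal
(6,2): no bracket -> illegal
(6,4): no bracket -> illegal
(7,2): flips 1 -> legal
(7,3): flips 3 -> legal
(7,4): flips 1 -> legal
B mobility = 6
-- W to move --
(1,1): flips 2 -> legal
(1,2): no bracket -> illegal
(1,3): no bracket -> illegal
(2,1): no bracket -> illegal
(2,3): flips 1 -> legal
(2,4): flips 1 -> legal
(2,5): flips 1 -> legal
(3,1): no bracket -> illegal
(3,2): flips 2 -> legal
(4,1): flips 1 -> legal
(4,2): no bracket -> illegal
(4,5): flips 1 -> legal
(5,1): flips 1 -> legal
(5,5): flips 1 -> legal
(6,1): flips 1 -> legal
(6,2): no bracket -> illegal
(6,4): flips 1 -> legal
(6,5): flips 1 -> legal
W mobility = 12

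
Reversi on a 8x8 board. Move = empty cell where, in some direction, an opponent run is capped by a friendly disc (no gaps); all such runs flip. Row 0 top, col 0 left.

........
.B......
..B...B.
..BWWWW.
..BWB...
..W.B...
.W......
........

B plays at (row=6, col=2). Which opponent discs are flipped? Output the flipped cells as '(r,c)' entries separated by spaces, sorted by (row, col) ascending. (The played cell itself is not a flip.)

Dir NW: first cell '.' (not opp) -> no flip
Dir N: opp run (5,2) capped by B -> flip
Dir NE: first cell '.' (not opp) -> no flip
Dir W: opp run (6,1), next='.' -> no flip
Dir E: first cell '.' (not opp) -> no flip
Dir SW: first cell '.' (not opp) -> no flip
Dir S: first cell '.' (not opp) -> no flip
Dir SE: first cell '.' (not opp) -> no flip

Answer: (5,2)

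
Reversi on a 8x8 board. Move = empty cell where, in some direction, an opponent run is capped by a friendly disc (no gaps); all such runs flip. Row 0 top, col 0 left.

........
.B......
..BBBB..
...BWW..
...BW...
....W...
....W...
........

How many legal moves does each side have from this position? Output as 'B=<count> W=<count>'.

-- B to move --
(2,6): no bracket -> illegal
(3,6): flips 2 -> legal
(4,5): flips 3 -> legal
(4,6): flips 1 -> legal
(5,3): no bracket -> illegal
(5,5): flips 1 -> legal
(6,3): no bracket -> illegal
(6,5): flips 1 -> legal
(7,3): no bracket -> illegal
(7,4): flips 4 -> legal
(7,5): no bracket -> illegal
B mobility = 6
-- W to move --
(0,0): flips 3 -> legal
(0,1): no bracket -> illegal
(0,2): no bracket -> illegal
(1,0): no bracket -> illegal
(1,2): flips 1 -> legal
(1,3): flips 1 -> legal
(1,4): flips 1 -> legal
(1,5): flips 1 -> legal
(1,6): flips 1 -> legal
(2,0): no bracket -> illegal
(2,1): no bracket -> illegal
(2,6): no bracket -> illegal
(3,1): no bracket -> illegal
(3,2): flips 2 -> legal
(3,6): no bracket -> illegal
(4,2): flips 1 -> legal
(5,2): flips 1 -> legal
(5,3): no bracket -> illegal
W mobility = 9

Answer: B=6 W=9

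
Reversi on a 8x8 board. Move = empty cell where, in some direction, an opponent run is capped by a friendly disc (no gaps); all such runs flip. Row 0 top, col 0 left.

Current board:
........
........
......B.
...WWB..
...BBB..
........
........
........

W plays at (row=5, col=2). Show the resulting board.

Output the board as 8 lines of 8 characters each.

Answer: ........
........
......B.
...WWB..
...WBB..
..W.....
........
........

Derivation:
Place W at (5,2); scan 8 dirs for brackets.
Dir NW: first cell '.' (not opp) -> no flip
Dir N: first cell '.' (not opp) -> no flip
Dir NE: opp run (4,3) capped by W -> flip
Dir W: first cell '.' (not opp) -> no flip
Dir E: first cell '.' (not opp) -> no flip
Dir SW: first cell '.' (not opp) -> no flip
Dir S: first cell '.' (not opp) -> no flip
Dir SE: first cell '.' (not opp) -> no flip
All flips: (4,3)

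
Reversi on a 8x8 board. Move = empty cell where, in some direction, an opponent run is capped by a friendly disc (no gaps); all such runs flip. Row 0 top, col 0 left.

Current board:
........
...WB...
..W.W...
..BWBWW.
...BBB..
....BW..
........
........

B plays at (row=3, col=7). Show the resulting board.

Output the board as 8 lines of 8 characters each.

Place B at (3,7); scan 8 dirs for brackets.
Dir NW: first cell '.' (not opp) -> no flip
Dir N: first cell '.' (not opp) -> no flip
Dir NE: edge -> no flip
Dir W: opp run (3,6) (3,5) capped by B -> flip
Dir E: edge -> no flip
Dir SW: first cell '.' (not opp) -> no flip
Dir S: first cell '.' (not opp) -> no flip
Dir SE: edge -> no flip
All flips: (3,5) (3,6)

Answer: ........
...WB...
..W.W...
..BWBBBB
...BBB..
....BW..
........
........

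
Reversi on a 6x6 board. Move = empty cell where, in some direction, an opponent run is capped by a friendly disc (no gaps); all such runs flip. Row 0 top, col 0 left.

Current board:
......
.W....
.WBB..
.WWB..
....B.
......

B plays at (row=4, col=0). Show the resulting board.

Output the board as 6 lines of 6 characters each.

Answer: ......
.W....
.WBB..
.BWB..
B...B.
......

Derivation:
Place B at (4,0); scan 8 dirs for brackets.
Dir NW: edge -> no flip
Dir N: first cell '.' (not opp) -> no flip
Dir NE: opp run (3,1) capped by B -> flip
Dir W: edge -> no flip
Dir E: first cell '.' (not opp) -> no flip
Dir SW: edge -> no flip
Dir S: first cell '.' (not opp) -> no flip
Dir SE: first cell '.' (not opp) -> no flip
All flips: (3,1)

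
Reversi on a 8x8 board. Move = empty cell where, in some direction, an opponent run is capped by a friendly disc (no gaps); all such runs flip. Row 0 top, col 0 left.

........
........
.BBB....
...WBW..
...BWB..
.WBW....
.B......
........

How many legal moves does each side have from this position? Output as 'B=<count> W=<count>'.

Answer: B=8 W=7

Derivation:
-- B to move --
(2,4): no bracket -> illegal
(2,5): flips 1 -> legal
(2,6): no bracket -> illegal
(3,2): flips 1 -> legal
(3,6): flips 1 -> legal
(4,0): no bracket -> illegal
(4,1): flips 1 -> legal
(4,2): no bracket -> illegal
(4,6): no bracket -> illegal
(5,0): flips 1 -> legal
(5,4): flips 2 -> legal
(5,5): flips 2 -> legal
(6,0): no bracket -> illegal
(6,2): no bracket -> illegal
(6,3): flips 1 -> legal
(6,4): no bracket -> illegal
B mobility = 8
-- W to move --
(1,0): no bracket -> illegal
(1,1): flips 1 -> legal
(1,2): no bracket -> illegal
(1,3): flips 1 -> legal
(1,4): no bracket -> illegal
(2,0): no bracket -> illegal
(2,4): flips 1 -> legal
(2,5): no bracket -> illegal
(3,0): no bracket -> illegal
(3,1): no bracket -> illegal
(3,2): no bracket -> illegal
(3,6): no bracket -> illegal
(4,1): no bracket -> illegal
(4,2): flips 1 -> legal
(4,6): flips 1 -> legal
(5,0): no bracket -> illegal
(5,4): no bracket -> illegal
(5,5): flips 1 -> legal
(5,6): no bracket -> illegal
(6,0): no bracket -> illegal
(6,2): no bracket -> illegal
(6,3): no bracket -> illegal
(7,0): no bracket -> illegal
(7,1): flips 1 -> legal
(7,2): no bracket -> illegal
W mobility = 7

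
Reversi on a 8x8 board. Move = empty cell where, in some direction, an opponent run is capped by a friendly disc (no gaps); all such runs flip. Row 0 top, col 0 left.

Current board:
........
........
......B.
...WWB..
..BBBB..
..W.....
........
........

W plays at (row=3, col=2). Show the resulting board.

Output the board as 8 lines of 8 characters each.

Answer: ........
........
......B.
..WWWB..
..WBBB..
..W.....
........
........

Derivation:
Place W at (3,2); scan 8 dirs for brackets.
Dir NW: first cell '.' (not opp) -> no flip
Dir N: first cell '.' (not opp) -> no flip
Dir NE: first cell '.' (not opp) -> no flip
Dir W: first cell '.' (not opp) -> no flip
Dir E: first cell 'W' (not opp) -> no flip
Dir SW: first cell '.' (not opp) -> no flip
Dir S: opp run (4,2) capped by W -> flip
Dir SE: opp run (4,3), next='.' -> no flip
All flips: (4,2)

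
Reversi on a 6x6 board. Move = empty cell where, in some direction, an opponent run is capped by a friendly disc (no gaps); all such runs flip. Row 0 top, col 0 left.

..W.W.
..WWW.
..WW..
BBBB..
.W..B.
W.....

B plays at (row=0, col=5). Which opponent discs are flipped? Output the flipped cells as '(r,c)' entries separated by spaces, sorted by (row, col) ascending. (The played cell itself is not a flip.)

Dir NW: edge -> no flip
Dir N: edge -> no flip
Dir NE: edge -> no flip
Dir W: opp run (0,4), next='.' -> no flip
Dir E: edge -> no flip
Dir SW: opp run (1,4) (2,3) capped by B -> flip
Dir S: first cell '.' (not opp) -> no flip
Dir SE: edge -> no flip

Answer: (1,4) (2,3)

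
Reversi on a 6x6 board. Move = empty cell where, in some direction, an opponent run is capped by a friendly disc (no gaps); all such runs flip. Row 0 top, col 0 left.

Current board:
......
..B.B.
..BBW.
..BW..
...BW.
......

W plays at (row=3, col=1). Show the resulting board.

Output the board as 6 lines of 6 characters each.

Place W at (3,1); scan 8 dirs for brackets.
Dir NW: first cell '.' (not opp) -> no flip
Dir N: first cell '.' (not opp) -> no flip
Dir NE: opp run (2,2), next='.' -> no flip
Dir W: first cell '.' (not opp) -> no flip
Dir E: opp run (3,2) capped by W -> flip
Dir SW: first cell '.' (not opp) -> no flip
Dir S: first cell '.' (not opp) -> no flip
Dir SE: first cell '.' (not opp) -> no flip
All flips: (3,2)

Answer: ......
..B.B.
..BBW.
.WWW..
...BW.
......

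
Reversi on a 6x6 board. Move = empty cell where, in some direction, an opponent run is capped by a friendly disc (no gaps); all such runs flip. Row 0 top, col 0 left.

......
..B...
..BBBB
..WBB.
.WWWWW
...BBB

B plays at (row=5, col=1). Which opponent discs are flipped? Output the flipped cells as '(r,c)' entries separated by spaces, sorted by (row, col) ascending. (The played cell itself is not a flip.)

Answer: (4,2)

Derivation:
Dir NW: first cell '.' (not opp) -> no flip
Dir N: opp run (4,1), next='.' -> no flip
Dir NE: opp run (4,2) capped by B -> flip
Dir W: first cell '.' (not opp) -> no flip
Dir E: first cell '.' (not opp) -> no flip
Dir SW: edge -> no flip
Dir S: edge -> no flip
Dir SE: edge -> no flip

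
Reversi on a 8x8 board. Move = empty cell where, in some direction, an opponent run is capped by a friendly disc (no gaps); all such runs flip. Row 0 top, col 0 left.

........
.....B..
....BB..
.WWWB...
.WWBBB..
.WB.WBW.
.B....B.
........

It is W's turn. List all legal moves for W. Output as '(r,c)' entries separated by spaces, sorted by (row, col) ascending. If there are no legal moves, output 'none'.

(0,4): no bracket -> illegal
(0,5): no bracket -> illegal
(0,6): flips 2 -> legal
(1,3): no bracket -> illegal
(1,4): flips 3 -> legal
(1,6): no bracket -> illegal
(2,3): flips 2 -> legal
(2,6): no bracket -> illegal
(3,5): flips 1 -> legal
(3,6): flips 1 -> legal
(4,6): flips 3 -> legal
(5,0): no bracket -> illegal
(5,3): flips 2 -> legal
(5,7): no bracket -> illegal
(6,0): no bracket -> illegal
(6,2): flips 1 -> legal
(6,3): flips 1 -> legal
(6,4): no bracket -> illegal
(6,5): no bracket -> illegal
(6,7): no bracket -> illegal
(7,0): no bracket -> illegal
(7,1): flips 1 -> legal
(7,2): no bracket -> illegal
(7,5): no bracket -> illegal
(7,6): flips 1 -> legal
(7,7): flips 3 -> legal

Answer: (0,6) (1,4) (2,3) (3,5) (3,6) (4,6) (5,3) (6,2) (6,3) (7,1) (7,6) (7,7)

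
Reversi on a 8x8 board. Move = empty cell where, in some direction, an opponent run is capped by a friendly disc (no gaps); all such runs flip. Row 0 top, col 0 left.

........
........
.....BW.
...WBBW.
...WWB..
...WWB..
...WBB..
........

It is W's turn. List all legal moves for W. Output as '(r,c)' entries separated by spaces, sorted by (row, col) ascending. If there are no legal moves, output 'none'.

Answer: (1,4) (1,6) (2,4) (4,6) (5,6) (6,6) (7,4) (7,5) (7,6)

Derivation:
(1,4): flips 1 -> legal
(1,5): no bracket -> illegal
(1,6): flips 2 -> legal
(2,3): no bracket -> illegal
(2,4): flips 2 -> legal
(4,6): flips 1 -> legal
(5,6): flips 1 -> legal
(6,6): flips 3 -> legal
(7,3): no bracket -> illegal
(7,4): flips 1 -> legal
(7,5): flips 1 -> legal
(7,6): flips 1 -> legal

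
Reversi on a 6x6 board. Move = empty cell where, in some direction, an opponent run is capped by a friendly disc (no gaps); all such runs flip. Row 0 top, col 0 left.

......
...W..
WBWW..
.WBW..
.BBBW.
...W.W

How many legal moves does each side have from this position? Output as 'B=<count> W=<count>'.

Answer: B=7 W=5

Derivation:
-- B to move --
(0,2): no bracket -> illegal
(0,3): flips 3 -> legal
(0,4): no bracket -> illegal
(1,0): no bracket -> illegal
(1,1): no bracket -> illegal
(1,2): flips 1 -> legal
(1,4): flips 1 -> legal
(2,4): flips 3 -> legal
(3,0): flips 1 -> legal
(3,4): flips 1 -> legal
(3,5): no bracket -> illegal
(4,0): no bracket -> illegal
(4,5): flips 1 -> legal
(5,2): no bracket -> illegal
(5,4): no bracket -> illegal
B mobility = 7
-- W to move --
(1,0): no bracket -> illegal
(1,1): flips 1 -> legal
(1,2): no bracket -> illegal
(3,0): no bracket -> illegal
(3,4): no bracket -> illegal
(4,0): flips 3 -> legal
(5,0): flips 2 -> legal
(5,1): flips 2 -> legal
(5,2): flips 2 -> legal
(5,4): no bracket -> illegal
W mobility = 5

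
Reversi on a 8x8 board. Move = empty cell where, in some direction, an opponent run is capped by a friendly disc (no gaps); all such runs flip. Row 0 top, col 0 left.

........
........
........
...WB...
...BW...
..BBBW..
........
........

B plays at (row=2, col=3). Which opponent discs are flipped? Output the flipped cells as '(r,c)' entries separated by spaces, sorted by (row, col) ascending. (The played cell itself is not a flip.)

Answer: (3,3)

Derivation:
Dir NW: first cell '.' (not opp) -> no flip
Dir N: first cell '.' (not opp) -> no flip
Dir NE: first cell '.' (not opp) -> no flip
Dir W: first cell '.' (not opp) -> no flip
Dir E: first cell '.' (not opp) -> no flip
Dir SW: first cell '.' (not opp) -> no flip
Dir S: opp run (3,3) capped by B -> flip
Dir SE: first cell 'B' (not opp) -> no flip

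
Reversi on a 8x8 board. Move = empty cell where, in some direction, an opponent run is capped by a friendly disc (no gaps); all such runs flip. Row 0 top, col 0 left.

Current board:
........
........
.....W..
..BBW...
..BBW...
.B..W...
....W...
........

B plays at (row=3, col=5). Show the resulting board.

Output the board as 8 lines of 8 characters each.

Place B at (3,5); scan 8 dirs for brackets.
Dir NW: first cell '.' (not opp) -> no flip
Dir N: opp run (2,5), next='.' -> no flip
Dir NE: first cell '.' (not opp) -> no flip
Dir W: opp run (3,4) capped by B -> flip
Dir E: first cell '.' (not opp) -> no flip
Dir SW: opp run (4,4), next='.' -> no flip
Dir S: first cell '.' (not opp) -> no flip
Dir SE: first cell '.' (not opp) -> no flip
All flips: (3,4)

Answer: ........
........
.....W..
..BBBB..
..BBW...
.B..W...
....W...
........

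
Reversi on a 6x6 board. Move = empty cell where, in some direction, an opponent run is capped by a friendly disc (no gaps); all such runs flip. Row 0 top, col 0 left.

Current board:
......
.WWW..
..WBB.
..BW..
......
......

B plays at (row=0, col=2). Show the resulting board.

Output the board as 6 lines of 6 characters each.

Answer: ..B...
.WBB..
..BBB.
..BW..
......
......

Derivation:
Place B at (0,2); scan 8 dirs for brackets.
Dir NW: edge -> no flip
Dir N: edge -> no flip
Dir NE: edge -> no flip
Dir W: first cell '.' (not opp) -> no flip
Dir E: first cell '.' (not opp) -> no flip
Dir SW: opp run (1,1), next='.' -> no flip
Dir S: opp run (1,2) (2,2) capped by B -> flip
Dir SE: opp run (1,3) capped by B -> flip
All flips: (1,2) (1,3) (2,2)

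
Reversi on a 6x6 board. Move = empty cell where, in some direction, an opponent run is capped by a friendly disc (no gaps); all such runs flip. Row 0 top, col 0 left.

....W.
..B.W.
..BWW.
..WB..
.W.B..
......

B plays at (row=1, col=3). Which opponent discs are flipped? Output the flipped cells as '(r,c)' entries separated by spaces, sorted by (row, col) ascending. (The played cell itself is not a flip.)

Dir NW: first cell '.' (not opp) -> no flip
Dir N: first cell '.' (not opp) -> no flip
Dir NE: opp run (0,4), next=edge -> no flip
Dir W: first cell 'B' (not opp) -> no flip
Dir E: opp run (1,4), next='.' -> no flip
Dir SW: first cell 'B' (not opp) -> no flip
Dir S: opp run (2,3) capped by B -> flip
Dir SE: opp run (2,4), next='.' -> no flip

Answer: (2,3)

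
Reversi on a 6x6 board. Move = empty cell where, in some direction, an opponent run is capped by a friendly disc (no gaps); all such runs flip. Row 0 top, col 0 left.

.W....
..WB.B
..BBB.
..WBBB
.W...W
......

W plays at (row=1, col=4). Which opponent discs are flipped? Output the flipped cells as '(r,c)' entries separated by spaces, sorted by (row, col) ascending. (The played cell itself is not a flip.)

Dir NW: first cell '.' (not opp) -> no flip
Dir N: first cell '.' (not opp) -> no flip
Dir NE: first cell '.' (not opp) -> no flip
Dir W: opp run (1,3) capped by W -> flip
Dir E: opp run (1,5), next=edge -> no flip
Dir SW: opp run (2,3) capped by W -> flip
Dir S: opp run (2,4) (3,4), next='.' -> no flip
Dir SE: first cell '.' (not opp) -> no flip

Answer: (1,3) (2,3)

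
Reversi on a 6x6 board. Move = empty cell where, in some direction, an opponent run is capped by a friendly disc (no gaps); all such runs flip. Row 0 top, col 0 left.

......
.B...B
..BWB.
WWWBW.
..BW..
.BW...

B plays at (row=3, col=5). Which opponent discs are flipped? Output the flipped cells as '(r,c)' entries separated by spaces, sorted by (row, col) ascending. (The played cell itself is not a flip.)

Answer: (3,4)

Derivation:
Dir NW: first cell 'B' (not opp) -> no flip
Dir N: first cell '.' (not opp) -> no flip
Dir NE: edge -> no flip
Dir W: opp run (3,4) capped by B -> flip
Dir E: edge -> no flip
Dir SW: first cell '.' (not opp) -> no flip
Dir S: first cell '.' (not opp) -> no flip
Dir SE: edge -> no flip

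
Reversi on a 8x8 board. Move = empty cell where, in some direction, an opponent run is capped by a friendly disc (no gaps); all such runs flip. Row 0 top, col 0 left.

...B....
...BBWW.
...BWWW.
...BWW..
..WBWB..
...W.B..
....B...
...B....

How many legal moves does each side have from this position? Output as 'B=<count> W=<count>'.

Answer: B=12 W=11

Derivation:
-- B to move --
(0,4): no bracket -> illegal
(0,5): flips 3 -> legal
(0,6): flips 2 -> legal
(0,7): flips 3 -> legal
(1,7): flips 2 -> legal
(2,7): flips 3 -> legal
(3,1): flips 2 -> legal
(3,2): no bracket -> illegal
(3,6): flips 3 -> legal
(3,7): no bracket -> illegal
(4,1): flips 1 -> legal
(4,6): flips 2 -> legal
(5,1): flips 1 -> legal
(5,2): no bracket -> illegal
(5,4): flips 3 -> legal
(6,2): no bracket -> illegal
(6,3): flips 1 -> legal
B mobility = 12
-- W to move --
(0,2): flips 1 -> legal
(0,4): flips 1 -> legal
(0,5): no bracket -> illegal
(1,2): flips 3 -> legal
(2,2): flips 2 -> legal
(3,2): flips 1 -> legal
(3,6): no bracket -> illegal
(4,6): flips 1 -> legal
(5,2): flips 1 -> legal
(5,4): no bracket -> illegal
(5,6): flips 1 -> legal
(6,2): no bracket -> illegal
(6,3): no bracket -> illegal
(6,5): flips 2 -> legal
(6,6): flips 1 -> legal
(7,2): no bracket -> illegal
(7,4): no bracket -> illegal
(7,5): flips 1 -> legal
W mobility = 11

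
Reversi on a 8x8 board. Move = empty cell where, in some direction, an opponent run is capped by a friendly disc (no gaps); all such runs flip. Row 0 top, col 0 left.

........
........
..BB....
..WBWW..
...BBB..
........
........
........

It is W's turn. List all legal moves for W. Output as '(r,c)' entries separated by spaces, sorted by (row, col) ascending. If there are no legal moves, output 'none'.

(1,1): no bracket -> illegal
(1,2): flips 2 -> legal
(1,3): no bracket -> illegal
(1,4): flips 1 -> legal
(2,1): no bracket -> illegal
(2,4): no bracket -> illegal
(3,1): no bracket -> illegal
(3,6): no bracket -> illegal
(4,2): no bracket -> illegal
(4,6): no bracket -> illegal
(5,2): flips 1 -> legal
(5,3): flips 1 -> legal
(5,4): flips 2 -> legal
(5,5): flips 1 -> legal
(5,6): flips 1 -> legal

Answer: (1,2) (1,4) (5,2) (5,3) (5,4) (5,5) (5,6)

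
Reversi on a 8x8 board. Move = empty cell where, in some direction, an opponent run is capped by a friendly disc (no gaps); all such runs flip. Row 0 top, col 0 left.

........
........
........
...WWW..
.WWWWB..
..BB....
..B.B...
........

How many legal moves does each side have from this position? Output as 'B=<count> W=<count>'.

Answer: B=7 W=8

Derivation:
-- B to move --
(2,2): no bracket -> illegal
(2,3): flips 3 -> legal
(2,4): no bracket -> illegal
(2,5): flips 3 -> legal
(2,6): flips 2 -> legal
(3,0): flips 1 -> legal
(3,1): flips 1 -> legal
(3,2): flips 1 -> legal
(3,6): no bracket -> illegal
(4,0): flips 4 -> legal
(4,6): no bracket -> illegal
(5,0): no bracket -> illegal
(5,1): no bracket -> illegal
(5,4): no bracket -> illegal
(5,5): no bracket -> illegal
B mobility = 7
-- W to move --
(3,6): no bracket -> illegal
(4,6): flips 1 -> legal
(5,1): no bracket -> illegal
(5,4): no bracket -> illegal
(5,5): flips 1 -> legal
(5,6): flips 1 -> legal
(6,1): flips 1 -> legal
(6,3): flips 2 -> legal
(6,5): no bracket -> illegal
(7,1): flips 2 -> legal
(7,2): flips 2 -> legal
(7,3): no bracket -> illegal
(7,4): no bracket -> illegal
(7,5): flips 2 -> legal
W mobility = 8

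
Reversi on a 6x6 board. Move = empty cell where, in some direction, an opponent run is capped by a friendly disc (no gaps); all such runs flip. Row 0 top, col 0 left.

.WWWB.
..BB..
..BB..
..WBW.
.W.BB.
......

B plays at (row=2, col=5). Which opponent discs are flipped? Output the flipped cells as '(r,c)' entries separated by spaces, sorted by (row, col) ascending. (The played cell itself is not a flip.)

Dir NW: first cell '.' (not opp) -> no flip
Dir N: first cell '.' (not opp) -> no flip
Dir NE: edge -> no flip
Dir W: first cell '.' (not opp) -> no flip
Dir E: edge -> no flip
Dir SW: opp run (3,4) capped by B -> flip
Dir S: first cell '.' (not opp) -> no flip
Dir SE: edge -> no flip

Answer: (3,4)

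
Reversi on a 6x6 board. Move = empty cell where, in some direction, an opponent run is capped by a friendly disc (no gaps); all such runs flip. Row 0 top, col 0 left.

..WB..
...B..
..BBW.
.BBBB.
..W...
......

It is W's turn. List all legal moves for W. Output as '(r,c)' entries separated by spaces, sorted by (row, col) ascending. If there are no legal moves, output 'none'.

(0,4): flips 1 -> legal
(1,1): no bracket -> illegal
(1,2): flips 2 -> legal
(1,4): no bracket -> illegal
(2,0): flips 1 -> legal
(2,1): flips 2 -> legal
(2,5): no bracket -> illegal
(3,0): no bracket -> illegal
(3,5): no bracket -> illegal
(4,0): no bracket -> illegal
(4,1): no bracket -> illegal
(4,3): no bracket -> illegal
(4,4): flips 1 -> legal
(4,5): no bracket -> illegal

Answer: (0,4) (1,2) (2,0) (2,1) (4,4)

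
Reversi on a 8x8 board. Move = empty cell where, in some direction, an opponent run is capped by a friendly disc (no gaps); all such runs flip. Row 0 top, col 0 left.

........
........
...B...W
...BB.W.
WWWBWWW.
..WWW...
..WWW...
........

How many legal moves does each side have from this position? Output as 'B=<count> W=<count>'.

Answer: B=8 W=6

Derivation:
-- B to move --
(1,6): no bracket -> illegal
(1,7): no bracket -> illegal
(2,5): no bracket -> illegal
(2,6): no bracket -> illegal
(3,0): no bracket -> illegal
(3,1): no bracket -> illegal
(3,2): no bracket -> illegal
(3,5): no bracket -> illegal
(3,7): no bracket -> illegal
(4,7): flips 3 -> legal
(5,0): no bracket -> illegal
(5,1): flips 1 -> legal
(5,5): flips 1 -> legal
(5,6): flips 1 -> legal
(5,7): no bracket -> illegal
(6,1): flips 1 -> legal
(6,5): flips 1 -> legal
(7,1): no bracket -> illegal
(7,2): no bracket -> illegal
(7,3): flips 2 -> legal
(7,4): flips 3 -> legal
(7,5): no bracket -> illegal
B mobility = 8
-- W to move --
(1,2): flips 2 -> legal
(1,3): flips 3 -> legal
(1,4): no bracket -> illegal
(2,2): flips 1 -> legal
(2,4): flips 2 -> legal
(2,5): flips 2 -> legal
(3,2): flips 1 -> legal
(3,5): no bracket -> illegal
W mobility = 6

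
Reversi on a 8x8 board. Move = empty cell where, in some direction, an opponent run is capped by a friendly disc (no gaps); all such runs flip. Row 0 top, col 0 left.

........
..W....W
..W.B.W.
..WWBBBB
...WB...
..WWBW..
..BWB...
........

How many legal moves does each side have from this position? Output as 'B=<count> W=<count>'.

Answer: B=12 W=10

Derivation:
-- B to move --
(0,1): no bracket -> illegal
(0,2): no bracket -> illegal
(0,3): no bracket -> illegal
(0,6): no bracket -> illegal
(0,7): no bracket -> illegal
(1,1): flips 2 -> legal
(1,3): no bracket -> illegal
(1,5): flips 1 -> legal
(1,6): flips 1 -> legal
(2,1): flips 2 -> legal
(2,3): no bracket -> illegal
(2,5): no bracket -> illegal
(2,7): no bracket -> illegal
(3,1): flips 2 -> legal
(4,1): no bracket -> illegal
(4,2): flips 4 -> legal
(4,5): no bracket -> illegal
(4,6): flips 1 -> legal
(5,1): flips 2 -> legal
(5,6): flips 1 -> legal
(6,1): flips 2 -> legal
(6,5): no bracket -> illegal
(6,6): flips 1 -> legal
(7,2): flips 1 -> legal
(7,3): no bracket -> illegal
(7,4): no bracket -> illegal
B mobility = 12
-- W to move --
(1,3): no bracket -> illegal
(1,4): no bracket -> illegal
(1,5): flips 1 -> legal
(2,3): no bracket -> illegal
(2,5): flips 1 -> legal
(2,7): no bracket -> illegal
(4,5): flips 2 -> legal
(4,6): flips 1 -> legal
(4,7): no bracket -> illegal
(5,1): no bracket -> illegal
(6,1): flips 1 -> legal
(6,5): flips 2 -> legal
(7,1): flips 1 -> legal
(7,2): flips 1 -> legal
(7,3): flips 1 -> legal
(7,4): no bracket -> illegal
(7,5): flips 1 -> legal
W mobility = 10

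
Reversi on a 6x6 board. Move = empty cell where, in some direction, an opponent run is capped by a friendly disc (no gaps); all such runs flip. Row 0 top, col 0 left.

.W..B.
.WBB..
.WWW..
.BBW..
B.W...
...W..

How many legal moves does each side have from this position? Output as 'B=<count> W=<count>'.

Answer: B=6 W=7

Derivation:
-- B to move --
(0,0): no bracket -> illegal
(0,2): no bracket -> illegal
(1,0): flips 2 -> legal
(1,4): flips 1 -> legal
(2,0): no bracket -> illegal
(2,4): no bracket -> illegal
(3,0): flips 1 -> legal
(3,4): flips 2 -> legal
(4,1): no bracket -> illegal
(4,3): flips 2 -> legal
(4,4): no bracket -> illegal
(5,1): no bracket -> illegal
(5,2): flips 1 -> legal
(5,4): no bracket -> illegal
B mobility = 6
-- W to move --
(0,2): flips 1 -> legal
(0,3): flips 2 -> legal
(0,5): no bracket -> illegal
(1,4): flips 2 -> legal
(1,5): no bracket -> illegal
(2,0): flips 1 -> legal
(2,4): no bracket -> illegal
(3,0): flips 2 -> legal
(4,1): flips 2 -> legal
(4,3): flips 1 -> legal
(5,0): no bracket -> illegal
(5,1): no bracket -> illegal
W mobility = 7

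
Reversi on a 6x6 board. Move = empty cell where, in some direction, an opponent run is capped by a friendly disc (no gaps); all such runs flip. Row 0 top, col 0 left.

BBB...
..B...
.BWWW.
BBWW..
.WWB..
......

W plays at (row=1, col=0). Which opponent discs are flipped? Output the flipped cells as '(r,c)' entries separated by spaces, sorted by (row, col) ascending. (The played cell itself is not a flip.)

Dir NW: edge -> no flip
Dir N: opp run (0,0), next=edge -> no flip
Dir NE: opp run (0,1), next=edge -> no flip
Dir W: edge -> no flip
Dir E: first cell '.' (not opp) -> no flip
Dir SW: edge -> no flip
Dir S: first cell '.' (not opp) -> no flip
Dir SE: opp run (2,1) capped by W -> flip

Answer: (2,1)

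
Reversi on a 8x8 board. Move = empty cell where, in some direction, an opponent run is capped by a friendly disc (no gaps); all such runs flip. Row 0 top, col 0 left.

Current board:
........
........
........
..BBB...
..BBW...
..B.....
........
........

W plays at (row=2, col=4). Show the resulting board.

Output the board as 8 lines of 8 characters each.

Place W at (2,4); scan 8 dirs for brackets.
Dir NW: first cell '.' (not opp) -> no flip
Dir N: first cell '.' (not opp) -> no flip
Dir NE: first cell '.' (not opp) -> no flip
Dir W: first cell '.' (not opp) -> no flip
Dir E: first cell '.' (not opp) -> no flip
Dir SW: opp run (3,3) (4,2), next='.' -> no flip
Dir S: opp run (3,4) capped by W -> flip
Dir SE: first cell '.' (not opp) -> no flip
All flips: (3,4)

Answer: ........
........
....W...
..BBW...
..BBW...
..B.....
........
........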